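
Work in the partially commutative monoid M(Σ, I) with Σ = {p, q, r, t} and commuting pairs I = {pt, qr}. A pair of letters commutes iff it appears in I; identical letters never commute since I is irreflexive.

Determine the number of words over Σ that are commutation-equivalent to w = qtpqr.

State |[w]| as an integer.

4

#0=q has no predecessor
#1=t depends on [0:q]
#2=p depends on [0:q]
#3=q depends on [1:t, 2:p]
#4=r depends on [1:t, 2:p]
sources: [0:q]
N(rest) = Σ N(rest − s) over sources s of rest; N(one piece) = 1:
  size 1 → [3]=1  [4]=1
  size 2 → [3,4]=2
  size 3 → [1,3,4]=2  [2,3,4]=2
  first=0(q) contributes 4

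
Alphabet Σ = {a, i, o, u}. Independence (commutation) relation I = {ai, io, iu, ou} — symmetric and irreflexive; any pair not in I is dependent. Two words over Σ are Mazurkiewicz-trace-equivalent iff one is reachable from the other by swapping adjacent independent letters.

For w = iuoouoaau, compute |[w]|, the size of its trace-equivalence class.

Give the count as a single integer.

90

#0=i has no predecessor
#1=u has no predecessor
#2=o has no predecessor
#3=o depends on [2:o]
#4=u depends on [1:u]
#5=o depends on [3:o]
#6=a depends on [4:u, 5:o]
#7=a depends on [6:a]
#8=u depends on [7:a]
sources: [0:i, 1:u, 2:o]
N(rest) = Σ N(rest − s) over sources s of rest; N(one piece) = 1:
  size 1 → [0]=1  [8]=1
  size 2 → [0,8]=2  [7,8]=1
  size 3 → [0,7,8]=3  [6,7,8]=1
  size 4 → [0,6,7,8]=4  [4,6,7,8]=1  [5,6,7,8]=1
  size 5 → [0,4,6,7,8]=5  [0,5,6,7,8]=5  [1,4,6,7,8]=1  [3,5,6,7,8]=1  [4,5,6,7,8]=2
  size 6 → [0,1,4,6,7,8]=6  [0,3,5,6,7,8]=6  [0,4,5,6,7,8]=12  [1,4,5,6,7,8]=3  [2,3,5,6,7,8]=1  [3,4,5,6,7,8]=3
  size 7 → [0,1,4,5,6,7,8]=21  [0,2,3,5,6,7,8]=7  [0,3,4,5,6,7,8]=21  [1,3,4,5,6,7,8]=6  [2,3,4,5,6,7,8]=4
  first=0(i) contributes 10
  first=1(u) contributes 32
  first=2(o) contributes 48
|[w]| = 90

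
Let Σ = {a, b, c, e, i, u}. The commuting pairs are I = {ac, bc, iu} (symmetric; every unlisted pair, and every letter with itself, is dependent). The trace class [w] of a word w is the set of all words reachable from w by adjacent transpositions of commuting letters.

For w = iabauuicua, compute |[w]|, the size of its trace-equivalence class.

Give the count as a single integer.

0(i) covers ∅
1(a) covers 0:i
2(b) covers 1:a
3(a) covers 2:b
4(u) covers 3:a
5(u) covers 4:u
6(i) covers 3:a
7(c) covers 5:u, 6:i
8(u) covers 7:c
9(a) covers 8:u
floor of heap: 0:i
completions by unplaced set U, small U first (add the entries for U minus each lowest piece of U):
  |U|=1: {9}:1
  |U|=2: {8,9}:1
  |U|=3: {7,8,9}:1
  |U|=4: {5,7,8,9}:1  {6,7,8,9}:1
  |U|=5: {4,5,7,8,9}:1  {5,6,7,8,9}:2
  |U|=6: {4,5,6,7,8,9}:3
  |U|=7: {3,4,5,6,7,8,9}:3
  |U|=8: {2,3,4,5,6,7,8,9}:3
  start at 0(i): 3

3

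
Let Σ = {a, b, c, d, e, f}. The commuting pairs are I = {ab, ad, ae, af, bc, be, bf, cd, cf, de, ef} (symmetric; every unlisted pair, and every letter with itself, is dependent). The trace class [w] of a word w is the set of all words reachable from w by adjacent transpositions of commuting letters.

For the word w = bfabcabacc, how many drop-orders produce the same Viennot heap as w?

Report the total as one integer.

840

#0=b has no predecessor
#1=f has no predecessor
#2=a has no predecessor
#3=b depends on [0:b]
#4=c depends on [2:a]
#5=a depends on [4:c]
#6=b depends on [3:b]
#7=a depends on [5:a]
#8=c depends on [7:a]
#9=c depends on [8:c]
sources: [0:b, 1:f, 2:a]
N(rest) = Σ N(rest − s) over sources s of rest; N(one piece) = 1:
  size 1 → [1]=1  [6]=1  [9]=1
  size 2 → [1,6]=2  [1,9]=2  [3,6]=1  [6,9]=2  [8,9]=1
  size 3 → [0,3,6]=1  [1,3,6]=3  [1,6,9]=6  [1,8,9]=3  [3,6,9]=3  [6,8,9]=3  [7,8,9]=1
  size 4 → [0,1,3,6]=4  [0,3,6,9]=4  [1,3,6,9]=12  [1,6,8,9]=12  [1,7,8,9]=4  [3,6,8,9]=6  [5,7,8,9]=1  [6,7,8,9]=4
  size 5 → [0,1,3,6,9]=20  [0,3,6,8,9]=10  [1,3,6,8,9]=30  [1,5,7,8,9]=5  [1,6,7,8,9]=20  [3,6,7,8,9]=10  [4,5,7,8,9]=1  [5,6,7,8,9]=5
  size 6 → [0,1,3,6,8,9]=60  [0,3,6,7,8,9]=20  [1,3,6,7,8,9]=60  [1,4,5,7,8,9]=6  [1,5,6,7,8,9]=30  [2,4,5,7,8,9]=1  [3,5,6,7,8,9]=15  [4,5,6,7,8,9]=6
  size 7 → [0,1,3,6,7,8,9]=140  [0,3,5,6,7,8,9]=35  [1,2,4,5,7,8,9]=7  [1,3,5,6,7,8,9]=105  [1,4,5,6,7,8,9]=42  [2,4,5,6,7,8,9]=7  [3,4,5,6,7,8,9]=21
  size 8 → [0,1,3,5,6,7,8,9]=280  [0,3,4,5,6,7,8,9]=56  [1,2,4,5,6,7,8,9]=56  [1,3,4,5,6,7,8,9]=168  [2,3,4,5,6,7,8,9]=28
  first=0(b) contributes 252
  first=1(f) contributes 84
  first=2(a) contributes 504
|[w]| = 840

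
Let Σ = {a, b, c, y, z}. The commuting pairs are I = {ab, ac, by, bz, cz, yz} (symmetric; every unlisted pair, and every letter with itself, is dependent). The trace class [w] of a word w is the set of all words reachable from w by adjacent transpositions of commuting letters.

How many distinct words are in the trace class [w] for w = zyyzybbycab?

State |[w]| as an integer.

0(z) covers ∅
1(y) covers ∅
2(y) covers 1:y
3(z) covers 0:z
4(y) covers 2:y
5(b) covers ∅
6(b) covers 5:b
7(y) covers 4:y
8(c) covers 6:b, 7:y
9(a) covers 3:z, 7:y
10(b) covers 8:c
floor of heap: 0:z, 1:y, 5:b
completions by unplaced set U, small U first (add the entries for U minus each lowest piece of U):
  |U|=1: {9}:1  {10}:1
  |U|=2: {3,9}:1  {8,10}:1  {9,10}:2
  |U|=3: {0,3,9}:1  {3,9,10}:3  {6,8,10}:1  {8,9,10}:3
  |U|=4: {0,3,9,10}:4  {3,8,9,10}:6  {5,6,8,10}:1  {6,8,9,10}:4  {7,8,9,10}:3
  |U|=5: {0,3,8,9,10}:10  {3,6,8,9,10}:10  {3,7,8,9,10}:9  {4,7,8,9,10}:3  {5,6,8,9,10}:5  {6,7,8,9,10}:7
  |U|=6: {0,3,6,8,9,10}:20  {0,3,7,8,9,10}:19  {2,4,7,8,9,10}:3  {3,4,7,8,9,10}:12  {3,5,6,8,9,10}:15  {3,6,7,8,9,10}:26  {4,6,7,8,9,10}:10  {5,6,7,8,9,10}:12
  |U|=7: {0,3,4,7,8,9,10}:31  {0,3,5,6,8,9,10}:35  {0,3,6,7,8,9,10}:65  {1,2,4,7,8,9,10}:3  {2,3,4,7,8,9,10}:15  {2,4,6,7,8,9,10}:13  {3,4,6,7,8,9,10}:48  {3,5,6,7,8,9,10}:53  {4,5,6,7,8,9,10}:22
  |U|=8: {0,2,3,4,7,8,9,10}:46  {0,3,4,6,7,8,9,10}:144  {0,3,5,6,7,8,9,10}:153  {1,2,3,4,7,8,9,10}:18  {1,2,4,6,7,8,9,10}:16  {2,3,4,6,7,8,9,10}:76  {2,4,5,6,7,8,9,10}:35  {3,4,5,6,7,8,9,10}:123
  |U|=9: {0,1,2,3,4,7,8,9,10}:64  {0,2,3,4,6,7,8,9,10}:266  {0,3,4,5,6,7,8,9,10}:420  {1,2,3,4,6,7,8,9,10}:110  {1,2,4,5,6,7,8,9,10}:51  {2,3,4,5,6,7,8,9,10}:234
  start at 0(z): 395
  start at 1(y): 920
  start at 5(b): 440
sum over floor = 1755

1755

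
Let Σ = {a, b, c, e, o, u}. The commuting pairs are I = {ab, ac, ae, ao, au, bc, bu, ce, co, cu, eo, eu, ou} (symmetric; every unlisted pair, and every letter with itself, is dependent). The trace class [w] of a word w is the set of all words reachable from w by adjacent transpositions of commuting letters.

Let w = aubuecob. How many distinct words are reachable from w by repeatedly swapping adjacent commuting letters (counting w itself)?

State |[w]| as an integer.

1680

#0=a has no predecessor
#1=u has no predecessor
#2=b has no predecessor
#3=u depends on [1:u]
#4=e depends on [2:b]
#5=c has no predecessor
#6=o depends on [2:b]
#7=b depends on [4:e, 6:o]
sources: [0:a, 1:u, 2:b, 5:c]
N(rest) = Σ N(rest − s) over sources s of rest; N(one piece) = 1:
  size 1 → [0]=1  [3]=1  [5]=1  [7]=1
  size 2 → [0,3]=2  [0,5]=2  [0,7]=2  [1,3]=1  [3,5]=2  [3,7]=2  [4,7]=1  [5,7]=2  [6,7]=1
  size 3 → [0,1,3]=3  [0,3,5]=6  [0,3,7]=6  [0,4,7]=3  [0,5,7]=6  [0,6,7]=3  [1,3,5]=3  [1,3,7]=3  [3,4,7]=3  [3,5,7]=6  [3,6,7]=3  [4,5,7]=3  [4,6,7]=2  [5,6,7]=3
  size 4 → [0,1,3,5]=12  [0,1,3,7]=12  [0,3,4,7]=12  [0,3,5,7]=24  [0,3,6,7]=12  [0,4,5,7]=12  [0,4,6,7]=8  [0,5,6,7]=12  [1,3,4,7]=6  [1,3,5,7]=12  [1,3,6,7]=6  [2,4,6,7]=2  [3,4,5,7]=12  [3,4,6,7]=8  [3,5,6,7]=12  [4,5,6,7]=8
  size 5 → [0,1,3,4,7]=30  [0,1,3,5,7]=60  [0,1,3,6,7]=30  [0,2,4,6,7]=10  [0,3,4,5,7]=60  [0,3,4,6,7]=40  [0,3,5,6,7]=60  [0,4,5,6,7]=40  [1,3,4,5,7]=30  [1,3,4,6,7]=20  [1,3,5,6,7]=30  [2,3,4,6,7]=10  [2,4,5,6,7]=10  [3,4,5,6,7]=40
  size 6 → [0,1,3,4,5,7]=180  [0,1,3,4,6,7]=120  [0,1,3,5,6,7]=180  [0,2,3,4,6,7]=60  [0,2,4,5,6,7]=60  [0,3,4,5,6,7]=240  [1,2,3,4,6,7]=30  [1,3,4,5,6,7]=120  [2,3,4,5,6,7]=60
  first=0(a) contributes 210
  first=1(u) contributes 420
  first=2(b) contributes 840
  first=5(c) contributes 210
|[w]| = 1680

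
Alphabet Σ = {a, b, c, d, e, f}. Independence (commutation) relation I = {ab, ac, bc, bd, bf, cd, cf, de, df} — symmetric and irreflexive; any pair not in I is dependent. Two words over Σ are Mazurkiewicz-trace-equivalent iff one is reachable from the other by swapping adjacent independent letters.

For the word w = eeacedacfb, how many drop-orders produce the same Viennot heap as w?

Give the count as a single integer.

#0=e has no predecessor
#1=e depends on [0:e]
#2=a depends on [1:e]
#3=c depends on [1:e]
#4=e depends on [2:a, 3:c]
#5=d depends on [2:a]
#6=a depends on [4:e, 5:d]
#7=c depends on [4:e]
#8=f depends on [6:a]
#9=b depends on [4:e]
sources: [0:e]
N(rest) = Σ N(rest − s) over sources s of rest; N(one piece) = 1:
  size 1 → [7]=1  [8]=1  [9]=1
  size 2 → [6,8]=1  [7,8]=2  [7,9]=2  [8,9]=2
  size 3 → [5,6,8]=1  [6,7,8]=3  [6,8,9]=3  [7,8,9]=6
  size 4 → [5,6,7,8]=4  [5,6,8,9]=4  [6,7,8,9]=12
  size 5 → [4,6,7,8,9]=12  [5,6,7,8,9]=20
  size 6 → [3,4,6,7,8,9]=12  [4,5,6,7,8,9]=32
  size 7 → [2,4,5,6,7,8,9]=32  [3,4,5,6,7,8,9]=44
  size 8 → [2,3,4,5,6,7,8,9]=76
  first=0(e) contributes 76

76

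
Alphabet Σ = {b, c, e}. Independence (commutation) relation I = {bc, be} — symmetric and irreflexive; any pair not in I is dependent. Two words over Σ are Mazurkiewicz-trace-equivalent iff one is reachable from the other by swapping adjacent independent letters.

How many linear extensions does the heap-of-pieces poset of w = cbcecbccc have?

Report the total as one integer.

36

piece 0:c — minimal
piece 1:b — minimal
piece 2:c rests on {0:c}
piece 3:e rests on {2:c}
piece 4:c rests on {3:e}
piece 5:b rests on {1:b}
piece 6:c rests on {4:c}
piece 7:c rests on {6:c}
piece 8:c rests on {7:c}
minimal pieces: {0:c, 1:b}
ways to finish when only these pieces remain (= sum over removing one remaining piece with nothing left below it):
  1 left: {5}→1  {8}→1
  2 left: {1,5}→1  {5,8}→2  {7,8}→1
  3 left: {1,5,8}→3  {5,7,8}→3  {6,7,8}→1
  4 left: {1,5,7,8}→6  {4,6,7,8}→1  {5,6,7,8}→4
  5 left: {1,5,6,7,8}→10  {3,4,6,7,8}→1  {4,5,6,7,8}→5
  6 left: {1,4,5,6,7,8}→15  {2,3,4,6,7,8}→1  {3,4,5,6,7,8}→6
  7 left: {0,2,3,4,6,7,8}→1  {1,3,4,5,6,7,8}→21  {2,3,4,5,6,7,8}→7
  placing 0:c first → 28 extensions
  placing 1:b first → 8 extensions
total linear extensions = 36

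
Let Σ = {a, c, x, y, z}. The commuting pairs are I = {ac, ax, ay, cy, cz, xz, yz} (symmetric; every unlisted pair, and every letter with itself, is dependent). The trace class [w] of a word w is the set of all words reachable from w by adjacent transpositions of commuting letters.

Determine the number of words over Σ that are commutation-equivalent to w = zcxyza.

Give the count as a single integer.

drop 0:z onto floor
drop 1:c onto floor
drop 2:x onto {1:c}
drop 3:y onto {2:x}
drop 4:z onto {0:z}
drop 5:a onto {4:z}
ground layer = {0:z, 1:c}
drop-orders for the pieces not yet dropped (sum over which currently-grounded one goes next):
  1 to go: {3} 1  {5} 1
  2 to go: {2,3} 1  {3,5} 2  {4,5} 1
  3 to go: {0,4,5} 1  {1,2,3} 1  {2,3,5} 3  {3,4,5} 3
  4 to go: {0,3,4,5} 4  {1,2,3,5} 4  {2,3,4,5} 6
  if 0:z drops first: 10 orders
  if 1:c drops first: 10 orders
heap linearizations: 20

20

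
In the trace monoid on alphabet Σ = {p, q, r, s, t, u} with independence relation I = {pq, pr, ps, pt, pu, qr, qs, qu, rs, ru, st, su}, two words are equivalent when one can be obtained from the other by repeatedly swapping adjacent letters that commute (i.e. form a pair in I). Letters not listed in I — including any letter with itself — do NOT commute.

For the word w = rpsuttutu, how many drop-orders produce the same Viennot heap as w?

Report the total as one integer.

#0=r has no predecessor
#1=p has no predecessor
#2=s has no predecessor
#3=u has no predecessor
#4=t depends on [0:r, 3:u]
#5=t depends on [4:t]
#6=u depends on [5:t]
#7=t depends on [6:u]
#8=u depends on [7:t]
sources: [0:r, 1:p, 2:s, 3:u]
N(rest) = Σ N(rest − s) over sources s of rest; N(one piece) = 1:
  size 1 → [1]=1  [2]=1  [8]=1
  size 2 → [1,2]=2  [1,8]=2  [2,8]=2  [7,8]=1
  size 3 → [1,2,8]=6  [1,7,8]=3  [2,7,8]=3  [6,7,8]=1
  size 4 → [1,2,7,8]=12  [1,6,7,8]=4  [2,6,7,8]=4  [5,6,7,8]=1
  size 5 → [1,2,6,7,8]=20  [1,5,6,7,8]=5  [2,5,6,7,8]=5  [4,5,6,7,8]=1
  size 6 → [0,4,5,6,7,8]=1  [1,2,5,6,7,8]=30  [1,4,5,6,7,8]=6  [2,4,5,6,7,8]=6  [3,4,5,6,7,8]=1
  size 7 → [0,1,4,5,6,7,8]=7  [0,2,4,5,6,7,8]=7  [0,3,4,5,6,7,8]=2  [1,2,4,5,6,7,8]=42  [1,3,4,5,6,7,8]=7  [2,3,4,5,6,7,8]=7
  first=0(r) contributes 56
  first=1(p) contributes 16
  first=2(s) contributes 16
  first=3(u) contributes 56
|[w]| = 144

144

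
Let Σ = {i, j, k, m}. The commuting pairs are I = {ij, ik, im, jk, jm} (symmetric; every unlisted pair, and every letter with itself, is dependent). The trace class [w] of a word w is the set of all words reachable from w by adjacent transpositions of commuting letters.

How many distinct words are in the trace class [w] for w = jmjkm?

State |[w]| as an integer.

10

piece 0:j — minimal
piece 1:m — minimal
piece 2:j rests on {0:j}
piece 3:k rests on {1:m}
piece 4:m rests on {3:k}
minimal pieces: {0:j, 1:m}
ways to finish when only these pieces remain (= sum over removing one remaining piece with nothing left below it):
  1 left: {2}→1  {4}→1
  2 left: {0,2}→1  {2,4}→2  {3,4}→1
  3 left: {0,2,4}→3  {1,3,4}→1  {2,3,4}→3
  placing 0:j first → 4 extensions
  placing 1:m first → 6 extensions
total linear extensions = 10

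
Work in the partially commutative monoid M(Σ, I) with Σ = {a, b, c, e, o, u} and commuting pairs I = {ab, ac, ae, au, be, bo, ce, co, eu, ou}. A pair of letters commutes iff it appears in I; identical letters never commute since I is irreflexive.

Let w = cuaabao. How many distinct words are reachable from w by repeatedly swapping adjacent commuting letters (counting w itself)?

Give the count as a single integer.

35

#0=c has no predecessor
#1=u depends on [0:c]
#2=a has no predecessor
#3=a depends on [2:a]
#4=b depends on [1:u]
#5=a depends on [3:a]
#6=o depends on [5:a]
sources: [0:c, 2:a]
N(rest) = Σ N(rest − s) over sources s of rest; N(one piece) = 1:
  size 1 → [4]=1  [6]=1
  size 2 → [1,4]=1  [4,6]=2  [5,6]=1
  size 3 → [0,1,4]=1  [1,4,6]=3  [3,5,6]=1  [4,5,6]=3
  size 4 → [0,1,4,6]=4  [1,4,5,6]=6  [2,3,5,6]=1  [3,4,5,6]=4
  size 5 → [0,1,4,5,6]=10  [1,3,4,5,6]=10  [2,3,4,5,6]=5
  first=0(c) contributes 15
  first=2(a) contributes 20
|[w]| = 35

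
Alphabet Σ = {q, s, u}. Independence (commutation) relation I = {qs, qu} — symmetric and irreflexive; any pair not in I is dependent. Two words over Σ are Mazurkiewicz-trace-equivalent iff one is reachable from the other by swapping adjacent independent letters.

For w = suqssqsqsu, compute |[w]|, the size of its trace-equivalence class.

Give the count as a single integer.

120

drop 0:s onto floor
drop 1:u onto {0:s}
drop 2:q onto floor
drop 3:s onto {1:u}
drop 4:s onto {3:s}
drop 5:q onto {2:q}
drop 6:s onto {4:s}
drop 7:q onto {5:q}
drop 8:s onto {6:s}
drop 9:u onto {8:s}
ground layer = {0:s, 2:q}
drop-orders for the pieces not yet dropped (sum over which currently-grounded one goes next):
  1 to go: {7} 1  {9} 1
  2 to go: {5,7} 1  {7,9} 2  {8,9} 1
  3 to go: {2,5,7} 1  {5,7,9} 3  {6,8,9} 1  {7,8,9} 3
  4 to go: {2,5,7,9} 4  {4,6,8,9} 1  {5,7,8,9} 6  {6,7,8,9} 4
  5 to go: {2,5,7,8,9} 10  {3,4,6,8,9} 1  {4,6,7,8,9} 5  {5,6,7,8,9} 10
  6 to go: {1,3,4,6,8,9} 1  {2,5,6,7,8,9} 20  {3,4,6,7,8,9} 6  {4,5,6,7,8,9} 15
  7 to go: {0,1,3,4,6,8,9} 1  {1,3,4,6,7,8,9} 7  {2,4,5,6,7,8,9} 35  {3,4,5,6,7,8,9} 21
  8 to go: {0,1,3,4,6,7,8,9} 8  {1,3,4,5,6,7,8,9} 28  {2,3,4,5,6,7,8,9} 56
  if 0:s drops first: 84 orders
  if 2:q drops first: 36 orders
heap linearizations: 120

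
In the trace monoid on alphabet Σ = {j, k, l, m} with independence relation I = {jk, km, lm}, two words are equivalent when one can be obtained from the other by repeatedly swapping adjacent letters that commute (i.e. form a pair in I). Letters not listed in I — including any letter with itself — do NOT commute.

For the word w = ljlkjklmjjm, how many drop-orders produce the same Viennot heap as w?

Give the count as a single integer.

0(l) covers ∅
1(j) covers 0:l
2(l) covers 1:j
3(k) covers 2:l
4(j) covers 2:l
5(k) covers 3:k
6(l) covers 4:j, 5:k
7(m) covers 4:j
8(j) covers 6:l, 7:m
9(j) covers 8:j
10(m) covers 9:j
floor of heap: 0:l
completions by unplaced set U, small U first (add the entries for U minus each lowest piece of U):
  |U|=1: {10}:1
  |U|=2: {9,10}:1
  |U|=3: {8,9,10}:1
  |U|=4: {6,8,9,10}:1  {7,8,9,10}:1
  |U|=5: {5,6,8,9,10}:1  {6,7,8,9,10}:2
  |U|=6: {3,5,6,8,9,10}:1  {4,6,7,8,9,10}:2  {5,6,7,8,9,10}:3
  |U|=7: {3,5,6,7,8,9,10}:4  {4,5,6,7,8,9,10}:5
  |U|=8: {3,4,5,6,7,8,9,10}:9
  |U|=9: {2,3,4,5,6,7,8,9,10}:9
  start at 0(l): 9

9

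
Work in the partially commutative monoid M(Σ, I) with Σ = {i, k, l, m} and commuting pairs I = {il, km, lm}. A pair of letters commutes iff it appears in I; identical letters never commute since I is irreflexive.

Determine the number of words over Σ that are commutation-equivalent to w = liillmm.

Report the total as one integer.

drop 0:l onto floor
drop 1:i onto floor
drop 2:i onto {1:i}
drop 3:l onto {0:l}
drop 4:l onto {3:l}
drop 5:m onto {2:i}
drop 6:m onto {5:m}
ground layer = {0:l, 1:i}
drop-orders for the pieces not yet dropped (sum over which currently-grounded one goes next):
  1 to go: {4} 1  {6} 1
  2 to go: {3,4} 1  {4,6} 2  {5,6} 1
  3 to go: {0,3,4} 1  {2,5,6} 1  {3,4,6} 3  {4,5,6} 3
  4 to go: {0,3,4,6} 4  {1,2,5,6} 1  {2,4,5,6} 4  {3,4,5,6} 6
  5 to go: {0,3,4,5,6} 10  {1,2,4,5,6} 5  {2,3,4,5,6} 10
  if 0:l drops first: 15 orders
  if 1:i drops first: 20 orders
heap linearizations: 35

35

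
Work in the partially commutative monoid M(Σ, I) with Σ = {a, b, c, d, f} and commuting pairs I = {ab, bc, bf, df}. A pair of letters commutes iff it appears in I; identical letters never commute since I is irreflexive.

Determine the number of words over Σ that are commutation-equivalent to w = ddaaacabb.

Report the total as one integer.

0(d) covers ∅
1(d) covers 0:d
2(a) covers 1:d
3(a) covers 2:a
4(a) covers 3:a
5(c) covers 4:a
6(a) covers 5:c
7(b) covers 1:d
8(b) covers 7:b
floor of heap: 0:d
completions by unplaced set U, small U first (add the entries for U minus each lowest piece of U):
  |U|=1: {6}:1  {8}:1
  |U|=2: {5,6}:1  {6,8}:2  {7,8}:1
  |U|=3: {4,5,6}:1  {5,6,8}:3  {6,7,8}:3
  |U|=4: {3,4,5,6}:1  {4,5,6,8}:4  {5,6,7,8}:6
  |U|=5: {2,3,4,5,6}:1  {3,4,5,6,8}:5  {4,5,6,7,8}:10
  |U|=6: {2,3,4,5,6,8}:6  {3,4,5,6,7,8}:15
  |U|=7: {2,3,4,5,6,7,8}:21
  start at 0(d): 21

21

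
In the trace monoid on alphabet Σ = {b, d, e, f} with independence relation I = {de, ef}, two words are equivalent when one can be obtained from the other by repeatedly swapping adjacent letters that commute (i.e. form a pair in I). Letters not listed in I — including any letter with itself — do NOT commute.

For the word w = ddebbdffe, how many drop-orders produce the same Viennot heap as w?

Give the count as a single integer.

drop 0:d onto floor
drop 1:d onto {0:d}
drop 2:e onto floor
drop 3:b onto {1:d, 2:e}
drop 4:b onto {3:b}
drop 5:d onto {4:b}
drop 6:f onto {5:d}
drop 7:f onto {6:f}
drop 8:e onto {4:b}
ground layer = {0:d, 2:e}
drop-orders for the pieces not yet dropped (sum over which currently-grounded one goes next):
  1 to go: {7} 1  {8} 1
  2 to go: {6,7} 1  {7,8} 2
  3 to go: {5,6,7} 1  {6,7,8} 3
  4 to go: {5,6,7,8} 4
  5 to go: {4,5,6,7,8} 4
  6 to go: {3,4,5,6,7,8} 4
  7 to go: {1,3,4,5,6,7,8} 4  {2,3,4,5,6,7,8} 4
  if 0:d drops first: 8 orders
  if 2:e drops first: 4 orders
heap linearizations: 12

12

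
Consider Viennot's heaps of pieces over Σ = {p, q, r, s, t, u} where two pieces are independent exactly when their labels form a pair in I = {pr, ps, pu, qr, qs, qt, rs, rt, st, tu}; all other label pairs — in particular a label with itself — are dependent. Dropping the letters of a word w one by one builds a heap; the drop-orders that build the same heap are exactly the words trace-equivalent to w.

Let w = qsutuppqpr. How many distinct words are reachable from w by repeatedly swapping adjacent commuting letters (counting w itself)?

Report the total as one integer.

194

#0=q has no predecessor
#1=s has no predecessor
#2=u depends on [0:q, 1:s]
#3=t has no predecessor
#4=u depends on [2:u]
#5=p depends on [0:q, 3:t]
#6=p depends on [5:p]
#7=q depends on [4:u, 6:p]
#8=p depends on [7:q]
#9=r depends on [4:u]
sources: [0:q, 1:s, 3:t]
N(rest) = Σ N(rest − s) over sources s of rest; N(one piece) = 1:
  size 1 → [8]=1  [9]=1
  size 2 → [7,8]=1  [8,9]=2
  size 3 → [6,7,8]=1  [7,8,9]=3
  size 4 → [4,7,8,9]=3  [5,6,7,8]=1  [6,7,8,9]=4
  size 5 → [2,4,7,8,9]=3  [3,5,6,7,8]=1  [4,6,7,8,9]=7  [5,6,7,8,9]=5
  size 6 → [1,2,4,7,8,9]=3  [2,4,6,7,8,9]=10  [3,5,6,7,8,9]=6  [4,5,6,7,8,9]=12
  size 7 → [1,2,4,6,7,8,9]=13  [2,4,5,6,7,8,9]=22  [3,4,5,6,7,8,9]=18
  size 8 → [0,2,4,5,6,7,8,9]=22  [1,2,4,5,6,7,8,9]=35  [2,3,4,5,6,7,8,9]=40
  first=0(q) contributes 75
  first=1(s) contributes 62
  first=3(t) contributes 57
|[w]| = 194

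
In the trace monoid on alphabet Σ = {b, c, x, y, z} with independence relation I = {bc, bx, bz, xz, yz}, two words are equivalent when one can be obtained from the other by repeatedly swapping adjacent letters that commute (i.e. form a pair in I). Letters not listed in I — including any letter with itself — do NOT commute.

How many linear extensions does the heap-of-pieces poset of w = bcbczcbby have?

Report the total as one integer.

drop 0:b onto floor
drop 1:c onto floor
drop 2:b onto {0:b}
drop 3:c onto {1:c}
drop 4:z onto {3:c}
drop 5:c onto {4:z}
drop 6:b onto {2:b}
drop 7:b onto {6:b}
drop 8:y onto {5:c, 7:b}
ground layer = {0:b, 1:c}
drop-orders for the pieces not yet dropped (sum over which currently-grounded one goes next):
  1 to go: {8} 1
  2 to go: {5,8} 1  {7,8} 1
  3 to go: {4,5,8} 1  {5,7,8} 2  {6,7,8} 1
  4 to go: {2,6,7,8} 1  {3,4,5,8} 1  {4,5,7,8} 3  {5,6,7,8} 3
  5 to go: {0,2,6,7,8} 1  {1,3,4,5,8} 1  {2,5,6,7,8} 4  {3,4,5,7,8} 4  {4,5,6,7,8} 6
  6 to go: {0,2,5,6,7,8} 5  {1,3,4,5,7,8} 5  {2,4,5,6,7,8} 10  {3,4,5,6,7,8} 10
  7 to go: {0,2,4,5,6,7,8} 15  {1,3,4,5,6,7,8} 15  {2,3,4,5,6,7,8} 20
  if 0:b drops first: 35 orders
  if 1:c drops first: 35 orders
heap linearizations: 70

70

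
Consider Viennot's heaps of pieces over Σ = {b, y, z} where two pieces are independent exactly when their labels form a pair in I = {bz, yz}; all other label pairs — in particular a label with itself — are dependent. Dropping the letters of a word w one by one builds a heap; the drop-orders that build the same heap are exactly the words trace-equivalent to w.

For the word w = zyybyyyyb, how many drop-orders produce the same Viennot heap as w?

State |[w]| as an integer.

9

0(z) covers ∅
1(y) covers ∅
2(y) covers 1:y
3(b) covers 2:y
4(y) covers 3:b
5(y) covers 4:y
6(y) covers 5:y
7(y) covers 6:y
8(b) covers 7:y
floor of heap: 0:z, 1:y
completions by unplaced set U, small U first (add the entries for U minus each lowest piece of U):
  |U|=1: {0}:1  {8}:1
  |U|=2: {0,8}:2  {7,8}:1
  |U|=3: {0,7,8}:3  {6,7,8}:1
  |U|=4: {0,6,7,8}:4  {5,6,7,8}:1
  |U|=5: {0,5,6,7,8}:5  {4,5,6,7,8}:1
  |U|=6: {0,4,5,6,7,8}:6  {3,4,5,6,7,8}:1
  |U|=7: {0,3,4,5,6,7,8}:7  {2,3,4,5,6,7,8}:1
  start at 0(z): 1
  start at 1(y): 8
sum over floor = 9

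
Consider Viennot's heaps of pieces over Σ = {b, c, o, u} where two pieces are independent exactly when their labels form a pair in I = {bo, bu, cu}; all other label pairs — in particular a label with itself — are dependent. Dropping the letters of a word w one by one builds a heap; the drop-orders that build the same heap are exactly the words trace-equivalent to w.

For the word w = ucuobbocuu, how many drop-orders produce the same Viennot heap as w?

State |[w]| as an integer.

#0=u has no predecessor
#1=c has no predecessor
#2=u depends on [0:u]
#3=o depends on [1:c, 2:u]
#4=b depends on [1:c]
#5=b depends on [4:b]
#6=o depends on [3:o]
#7=c depends on [5:b, 6:o]
#8=u depends on [6:o]
#9=u depends on [8:u]
sources: [0:u, 1:c]
N(rest) = Σ N(rest − s) over sources s of rest; N(one piece) = 1:
  size 1 → [7]=1  [9]=1
  size 2 → [5,7]=1  [7,9]=2  [8,9]=1
  size 3 → [4,5,7]=1  [5,7,9]=3  [7,8,9]=3
  size 4 → [4,5,7,9]=4  [5,7,8,9]=6  [6,7,8,9]=3
  size 5 → [3,6,7,8,9]=3  [4,5,7,8,9]=10  [5,6,7,8,9]=9
  size 6 → [2,3,6,7,8,9]=3  [3,5,6,7,8,9]=12  [4,5,6,7,8,9]=19
  size 7 → [0,2,3,6,7,8,9]=3  [2,3,5,6,7,8,9]=15  [3,4,5,6,7,8,9]=31
  size 8 → [0,2,3,5,6,7,8,9]=18  [1,3,4,5,6,7,8,9]=31  [2,3,4,5,6,7,8,9]=46
  first=0(u) contributes 77
  first=1(c) contributes 64
|[w]| = 141

141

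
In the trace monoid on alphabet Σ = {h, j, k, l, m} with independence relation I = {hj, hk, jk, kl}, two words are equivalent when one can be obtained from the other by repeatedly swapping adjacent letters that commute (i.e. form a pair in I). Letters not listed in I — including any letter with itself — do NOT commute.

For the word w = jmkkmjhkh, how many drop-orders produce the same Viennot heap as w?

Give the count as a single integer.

12

#0=j has no predecessor
#1=m depends on [0:j]
#2=k depends on [1:m]
#3=k depends on [2:k]
#4=m depends on [3:k]
#5=j depends on [4:m]
#6=h depends on [4:m]
#7=k depends on [4:m]
#8=h depends on [6:h]
sources: [0:j]
N(rest) = Σ N(rest − s) over sources s of rest; N(one piece) = 1:
  size 1 → [5]=1  [7]=1  [8]=1
  size 2 → [5,7]=2  [5,8]=2  [6,8]=1  [7,8]=2
  size 3 → [5,6,8]=3  [5,7,8]=6  [6,7,8]=3
  size 4 → [5,6,7,8]=12
  size 5 → [4,5,6,7,8]=12
  size 6 → [3,4,5,6,7,8]=12
  size 7 → [2,3,4,5,6,7,8]=12
  first=0(j) contributes 12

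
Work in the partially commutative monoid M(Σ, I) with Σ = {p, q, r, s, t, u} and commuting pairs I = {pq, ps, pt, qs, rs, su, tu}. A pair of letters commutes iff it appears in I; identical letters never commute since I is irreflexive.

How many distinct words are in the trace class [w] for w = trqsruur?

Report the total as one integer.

7

piece 0:t — minimal
piece 1:r rests on {0:t}
piece 2:q rests on {1:r}
piece 3:s rests on {0:t}
piece 4:r rests on {2:q}
piece 5:u rests on {4:r}
piece 6:u rests on {5:u}
piece 7:r rests on {6:u}
minimal pieces: {0:t}
ways to finish when only these pieces remain (= sum over removing one remaining piece with nothing left below it):
  1 left: {3}→1  {7}→1
  2 left: {3,7}→2  {6,7}→1
  3 left: {3,6,7}→3  {5,6,7}→1
  4 left: {3,5,6,7}→4  {4,5,6,7}→1
  5 left: {2,4,5,6,7}→1  {3,4,5,6,7}→5
  6 left: {1,2,4,5,6,7}→1  {2,3,4,5,6,7}→6
  placing 0:t first → 7 extensions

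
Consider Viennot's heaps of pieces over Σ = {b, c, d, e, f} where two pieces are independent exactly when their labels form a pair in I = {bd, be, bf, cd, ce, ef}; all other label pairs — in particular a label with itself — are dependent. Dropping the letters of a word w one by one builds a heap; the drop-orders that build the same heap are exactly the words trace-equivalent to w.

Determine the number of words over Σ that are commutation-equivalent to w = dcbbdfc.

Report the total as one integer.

drop 0:d onto floor
drop 1:c onto floor
drop 2:b onto {1:c}
drop 3:b onto {2:b}
drop 4:d onto {0:d}
drop 5:f onto {1:c, 4:d}
drop 6:c onto {3:b, 5:f}
ground layer = {0:d, 1:c}
drop-orders for the pieces not yet dropped (sum over which currently-grounded one goes next):
  1 to go: {6} 1
  2 to go: {3,6} 1  {5,6} 1
  3 to go: {2,3,6} 1  {3,5,6} 2  {4,5,6} 1
  4 to go: {0,4,5,6} 1  {2,3,5,6} 3  {3,4,5,6} 3
  5 to go: {0,3,4,5,6} 4  {1,2,3,5,6} 3  {2,3,4,5,6} 6
  if 0:d drops first: 9 orders
  if 1:c drops first: 10 orders
heap linearizations: 19

19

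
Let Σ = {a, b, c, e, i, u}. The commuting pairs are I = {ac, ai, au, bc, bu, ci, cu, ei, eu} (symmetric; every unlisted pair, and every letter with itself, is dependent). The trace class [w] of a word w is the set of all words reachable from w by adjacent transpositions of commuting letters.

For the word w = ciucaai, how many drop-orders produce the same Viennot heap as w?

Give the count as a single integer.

0(c) covers ∅
1(i) covers ∅
2(u) covers 1:i
3(c) covers 0:c
4(a) covers ∅
5(a) covers 4:a
6(i) covers 2:u
floor of heap: 0:c, 1:i, 4:a
completions by unplaced set U, small U first (add the entries for U minus each lowest piece of U):
  |U|=1: {3}:1  {5}:1  {6}:1
  |U|=2: {0,3}:1  {2,6}:1  {3,5}:2  {3,6}:2  {4,5}:1  {5,6}:2
  |U|=3: {0,3,5}:3  {0,3,6}:3  {1,2,6}:1  {2,3,6}:3  {2,5,6}:3  {3,4,5}:3  {3,5,6}:6  {4,5,6}:3
  |U|=4: {0,2,3,6}:6  {0,3,4,5}:6  {0,3,5,6}:12  {1,2,3,6}:4  {1,2,5,6}:4  {2,3,5,6}:12  {2,4,5,6}:6  {3,4,5,6}:12
  |U|=5: {0,1,2,3,6}:10  {0,2,3,5,6}:30  {0,3,4,5,6}:30  {1,2,3,5,6}:20  {1,2,4,5,6}:10  {2,3,4,5,6}:30
  start at 0(c): 60
  start at 1(i): 90
  start at 4(a): 60
sum over floor = 210

210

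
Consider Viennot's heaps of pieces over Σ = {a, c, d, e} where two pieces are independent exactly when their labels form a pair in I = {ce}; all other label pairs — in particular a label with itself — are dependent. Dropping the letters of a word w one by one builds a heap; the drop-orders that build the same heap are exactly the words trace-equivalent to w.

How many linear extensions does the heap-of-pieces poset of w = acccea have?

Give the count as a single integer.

4

piece 0:a — minimal
piece 1:c rests on {0:a}
piece 2:c rests on {1:c}
piece 3:c rests on {2:c}
piece 4:e rests on {0:a}
piece 5:a rests on {3:c, 4:e}
minimal pieces: {0:a}
ways to finish when only these pieces remain (= sum over removing one remaining piece with nothing left below it):
  1 left: {5}→1
  2 left: {3,5}→1  {4,5}→1
  3 left: {2,3,5}→1  {3,4,5}→2
  4 left: {1,2,3,5}→1  {2,3,4,5}→3
  placing 0:a first → 4 extensions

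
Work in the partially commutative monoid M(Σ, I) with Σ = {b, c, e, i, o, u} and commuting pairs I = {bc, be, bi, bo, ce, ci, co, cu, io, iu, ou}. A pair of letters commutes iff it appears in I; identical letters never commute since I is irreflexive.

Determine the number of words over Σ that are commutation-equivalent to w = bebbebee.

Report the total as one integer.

drop 0:b onto floor
drop 1:e onto floor
drop 2:b onto {0:b}
drop 3:b onto {2:b}
drop 4:e onto {1:e}
drop 5:b onto {3:b}
drop 6:e onto {4:e}
drop 7:e onto {6:e}
ground layer = {0:b, 1:e}
drop-orders for the pieces not yet dropped (sum over which currently-grounded one goes next):
  1 to go: {5} 1  {7} 1
  2 to go: {3,5} 1  {5,7} 2  {6,7} 1
  3 to go: {2,3,5} 1  {3,5,7} 3  {4,6,7} 1  {5,6,7} 3
  4 to go: {0,2,3,5} 1  {1,4,6,7} 1  {2,3,5,7} 4  {3,5,6,7} 6  {4,5,6,7} 4
  5 to go: {0,2,3,5,7} 5  {1,4,5,6,7} 5  {2,3,5,6,7} 10  {3,4,5,6,7} 10
  6 to go: {0,2,3,5,6,7} 15  {1,3,4,5,6,7} 15  {2,3,4,5,6,7} 20
  if 0:b drops first: 35 orders
  if 1:e drops first: 35 orders
heap linearizations: 70

70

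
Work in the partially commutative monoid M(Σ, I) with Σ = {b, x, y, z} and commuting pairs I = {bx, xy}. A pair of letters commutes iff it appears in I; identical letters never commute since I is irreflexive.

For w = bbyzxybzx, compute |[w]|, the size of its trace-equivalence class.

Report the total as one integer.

3

0(b) covers ∅
1(b) covers 0:b
2(y) covers 1:b
3(z) covers 2:y
4(x) covers 3:z
5(y) covers 3:z
6(b) covers 5:y
7(z) covers 4:x, 6:b
8(x) covers 7:z
floor of heap: 0:b
completions by unplaced set U, small U first (add the entries for U minus each lowest piece of U):
  |U|=1: {8}:1
  |U|=2: {7,8}:1
  |U|=3: {4,7,8}:1  {6,7,8}:1
  |U|=4: {4,6,7,8}:2  {5,6,7,8}:1
  |U|=5: {4,5,6,7,8}:3
  |U|=6: {3,4,5,6,7,8}:3
  |U|=7: {2,3,4,5,6,7,8}:3
  start at 0(b): 3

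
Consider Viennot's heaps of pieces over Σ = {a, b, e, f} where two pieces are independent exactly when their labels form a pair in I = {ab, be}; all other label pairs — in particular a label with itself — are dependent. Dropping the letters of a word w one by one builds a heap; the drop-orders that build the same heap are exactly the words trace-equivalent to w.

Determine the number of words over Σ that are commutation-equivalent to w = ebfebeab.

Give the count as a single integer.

#0=e has no predecessor
#1=b has no predecessor
#2=f depends on [0:e, 1:b]
#3=e depends on [2:f]
#4=b depends on [2:f]
#5=e depends on [3:e]
#6=a depends on [5:e]
#7=b depends on [4:b]
sources: [0:e, 1:b]
N(rest) = Σ N(rest − s) over sources s of rest; N(one piece) = 1:
  size 1 → [6]=1  [7]=1
  size 2 → [4,7]=1  [5,6]=1  [6,7]=2
  size 3 → [3,5,6]=1  [4,6,7]=3  [5,6,7]=3
  size 4 → [3,5,6,7]=4  [4,5,6,7]=6
  size 5 → [3,4,5,6,7]=10
  size 6 → [2,3,4,5,6,7]=10
  first=0(e) contributes 10
  first=1(b) contributes 10
|[w]| = 20

20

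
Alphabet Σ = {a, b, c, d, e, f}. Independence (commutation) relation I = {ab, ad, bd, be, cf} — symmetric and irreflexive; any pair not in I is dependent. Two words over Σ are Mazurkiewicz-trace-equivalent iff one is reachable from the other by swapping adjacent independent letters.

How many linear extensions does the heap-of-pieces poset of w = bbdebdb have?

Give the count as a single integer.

35

piece 0:b — minimal
piece 1:b rests on {0:b}
piece 2:d — minimal
piece 3:e rests on {2:d}
piece 4:b rests on {1:b}
piece 5:d rests on {3:e}
piece 6:b rests on {4:b}
minimal pieces: {0:b, 2:d}
ways to finish when only these pieces remain (= sum over removing one remaining piece with nothing left below it):
  1 left: {5}→1  {6}→1
  2 left: {3,5}→1  {4,6}→1  {5,6}→2
  3 left: {1,4,6}→1  {2,3,5}→1  {3,5,6}→3  {4,5,6}→3
  4 left: {0,1,4,6}→1  {1,4,5,6}→4  {2,3,5,6}→4  {3,4,5,6}→6
  5 left: {0,1,4,5,6}→5  {1,3,4,5,6}→10  {2,3,4,5,6}→10
  placing 0:b first → 20 extensions
  placing 2:d first → 15 extensions
total linear extensions = 35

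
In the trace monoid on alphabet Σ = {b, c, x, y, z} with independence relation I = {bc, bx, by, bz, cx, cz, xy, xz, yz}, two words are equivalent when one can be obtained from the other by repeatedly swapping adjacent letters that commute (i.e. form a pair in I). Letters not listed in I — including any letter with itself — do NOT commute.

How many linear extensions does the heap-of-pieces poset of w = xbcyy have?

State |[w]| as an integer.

20

0(x) covers ∅
1(b) covers ∅
2(c) covers ∅
3(y) covers 2:c
4(y) covers 3:y
floor of heap: 0:x, 1:b, 2:c
completions by unplaced set U, small U first (add the entries for U minus each lowest piece of U):
  |U|=1: {0}:1  {1}:1  {4}:1
  |U|=2: {0,1}:2  {0,4}:2  {1,4}:2  {3,4}:1
  |U|=3: {0,1,4}:6  {0,3,4}:3  {1,3,4}:3  {2,3,4}:1
  start at 0(x): 4
  start at 1(b): 4
  start at 2(c): 12
sum over floor = 20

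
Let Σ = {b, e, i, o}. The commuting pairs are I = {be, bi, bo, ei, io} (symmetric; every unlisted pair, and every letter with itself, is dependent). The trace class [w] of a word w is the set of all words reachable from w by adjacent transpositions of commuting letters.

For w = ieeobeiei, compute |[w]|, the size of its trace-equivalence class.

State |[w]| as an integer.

504

drop 0:i onto floor
drop 1:e onto floor
drop 2:e onto {1:e}
drop 3:o onto {2:e}
drop 4:b onto floor
drop 5:e onto {3:o}
drop 6:i onto {0:i}
drop 7:e onto {5:e}
drop 8:i onto {6:i}
ground layer = {0:i, 1:e, 4:b}
drop-orders for the pieces not yet dropped (sum over which currently-grounded one goes next):
  1 to go: {4} 1  {7} 1  {8} 1
  2 to go: {4,7} 2  {4,8} 2  {5,7} 1  {6,8} 1  {7,8} 2
  3 to go: {0,6,8} 1  {3,5,7} 1  {4,5,7} 3  {4,6,8} 3  {4,7,8} 6  {5,7,8} 3  {6,7,8} 3
  4 to go: {0,4,6,8} 4  {0,6,7,8} 4  {2,3,5,7} 1  {3,4,5,7} 4  {3,5,7,8} 4  {4,5,7,8} 12  {4,6,7,8} 12  {5,6,7,8} 6
  5 to go: {0,4,6,7,8} 20  {0,5,6,7,8} 10  {1,2,3,5,7} 1  {2,3,4,5,7} 5  {2,3,5,7,8} 5  {3,4,5,7,8} 20  {3,5,6,7,8} 10  {4,5,6,7,8} 30
  6 to go: {0,3,5,6,7,8} 20  {0,4,5,6,7,8} 60  {1,2,3,4,5,7} 6  {1,2,3,5,7,8} 6  {2,3,4,5,7,8} 30  {2,3,5,6,7,8} 15  {3,4,5,6,7,8} 60
  7 to go: {0,2,3,5,6,7,8} 35  {0,3,4,5,6,7,8} 140  {1,2,3,4,5,7,8} 42  {1,2,3,5,6,7,8} 21  {2,3,4,5,6,7,8} 105
  if 0:i drops first: 168 orders
  if 1:e drops first: 280 orders
  if 4:b drops first: 56 orders
heap linearizations: 504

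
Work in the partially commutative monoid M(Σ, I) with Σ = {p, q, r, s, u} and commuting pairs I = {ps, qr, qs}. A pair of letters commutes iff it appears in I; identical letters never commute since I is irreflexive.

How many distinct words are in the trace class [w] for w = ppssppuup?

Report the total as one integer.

0(p) covers ∅
1(p) covers 0:p
2(s) covers ∅
3(s) covers 2:s
4(p) covers 1:p
5(p) covers 4:p
6(u) covers 3:s, 5:p
7(u) covers 6:u
8(p) covers 7:u
floor of heap: 0:p, 2:s
completions by unplaced set U, small U first (add the entries for U minus each lowest piece of U):
  |U|=1: {8}:1
  |U|=2: {7,8}:1
  |U|=3: {6,7,8}:1
  |U|=4: {3,6,7,8}:1  {5,6,7,8}:1
  |U|=5: {2,3,6,7,8}:1  {3,5,6,7,8}:2  {4,5,6,7,8}:1
  |U|=6: {1,4,5,6,7,8}:1  {2,3,5,6,7,8}:3  {3,4,5,6,7,8}:3
  |U|=7: {0,1,4,5,6,7,8}:1  {1,3,4,5,6,7,8}:4  {2,3,4,5,6,7,8}:6
  start at 0(p): 10
  start at 2(s): 5
sum over floor = 15

15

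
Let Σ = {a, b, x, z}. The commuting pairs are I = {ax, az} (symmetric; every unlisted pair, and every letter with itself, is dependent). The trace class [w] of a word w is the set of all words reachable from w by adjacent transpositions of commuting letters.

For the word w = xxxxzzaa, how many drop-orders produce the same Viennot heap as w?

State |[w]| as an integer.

28

piece 0:x — minimal
piece 1:x rests on {0:x}
piece 2:x rests on {1:x}
piece 3:x rests on {2:x}
piece 4:z rests on {3:x}
piece 5:z rests on {4:z}
piece 6:a — minimal
piece 7:a rests on {6:a}
minimal pieces: {0:x, 6:a}
ways to finish when only these pieces remain (= sum over removing one remaining piece with nothing left below it):
  1 left: {5}→1  {7}→1
  2 left: {4,5}→1  {5,7}→2  {6,7}→1
  3 left: {3,4,5}→1  {4,5,7}→3  {5,6,7}→3
  4 left: {2,3,4,5}→1  {3,4,5,7}→4  {4,5,6,7}→6
  5 left: {1,2,3,4,5}→1  {2,3,4,5,7}→5  {3,4,5,6,7}→10
  6 left: {0,1,2,3,4,5}→1  {1,2,3,4,5,7}→6  {2,3,4,5,6,7}→15
  placing 0:x first → 21 extensions
  placing 6:a first → 7 extensions
total linear extensions = 28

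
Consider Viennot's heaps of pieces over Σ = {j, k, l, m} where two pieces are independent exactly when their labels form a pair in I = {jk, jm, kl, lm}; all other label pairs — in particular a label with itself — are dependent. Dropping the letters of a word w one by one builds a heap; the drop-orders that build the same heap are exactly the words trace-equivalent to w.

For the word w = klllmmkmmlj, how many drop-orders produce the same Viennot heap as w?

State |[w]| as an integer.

462

#0=k has no predecessor
#1=l has no predecessor
#2=l depends on [1:l]
#3=l depends on [2:l]
#4=m depends on [0:k]
#5=m depends on [4:m]
#6=k depends on [5:m]
#7=m depends on [6:k]
#8=m depends on [7:m]
#9=l depends on [3:l]
#10=j depends on [9:l]
sources: [0:k, 1:l]
N(rest) = Σ N(rest − s) over sources s of rest; N(one piece) = 1:
  size 1 → [8]=1  [10]=1
  size 2 → [7,8]=1  [8,10]=2  [9,10]=1
  size 3 → [3,9,10]=1  [6,7,8]=1  [7,8,10]=3  [8,9,10]=3
  size 4 → [2,3,9,10]=1  [3,8,9,10]=4  [5,6,7,8]=1  [6,7,8,10]=4  [7,8,9,10]=6
  size 5 → [1,2,3,9,10]=1  [2,3,8,9,10]=5  [3,7,8,9,10]=10  [4,5,6,7,8]=1  [5,6,7,8,10]=5  [6,7,8,9,10]=10
  size 6 → [0,4,5,6,7,8]=1  [1,2,3,8,9,10]=6  [2,3,7,8,9,10]=15  [3,6,7,8,9,10]=20  [4,5,6,7,8,10]=6  [5,6,7,8,9,10]=15
  size 7 → [0,4,5,6,7,8,10]=7  [1,2,3,7,8,9,10]=21  [2,3,6,7,8,9,10]=35  [3,5,6,7,8,9,10]=35  [4,5,6,7,8,9,10]=21
  size 8 → [0,4,5,6,7,8,9,10]=28  [1,2,3,6,7,8,9,10]=56  [2,3,5,6,7,8,9,10]=70  [3,4,5,6,7,8,9,10]=56
  size 9 → [0,3,4,5,6,7,8,9,10]=84  [1,2,3,5,6,7,8,9,10]=126  [2,3,4,5,6,7,8,9,10]=126
  first=0(k) contributes 252
  first=1(l) contributes 210
|[w]| = 462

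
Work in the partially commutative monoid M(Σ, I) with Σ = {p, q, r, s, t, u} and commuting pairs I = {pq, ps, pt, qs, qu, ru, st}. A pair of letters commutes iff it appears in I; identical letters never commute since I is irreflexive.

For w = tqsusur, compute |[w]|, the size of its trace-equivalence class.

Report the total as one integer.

piece 0:t — minimal
piece 1:q rests on {0:t}
piece 2:s — minimal
piece 3:u rests on {0:t, 2:s}
piece 4:s rests on {3:u}
piece 5:u rests on {4:s}
piece 6:r rests on {1:q, 4:s}
minimal pieces: {0:t, 2:s}
ways to finish when only these pieces remain (= sum over removing one remaining piece with nothing left below it):
  1 left: {5}→1  {6}→1
  2 left: {1,6}→1  {5,6}→2
  3 left: {1,5,6}→3  {4,5,6}→2
  4 left: {1,4,5,6}→5  {3,4,5,6}→2
  5 left: {1,3,4,5,6}→7  {2,3,4,5,6}→2
  placing 0:t first → 9 extensions
  placing 2:s first → 7 extensions
total linear extensions = 16

16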